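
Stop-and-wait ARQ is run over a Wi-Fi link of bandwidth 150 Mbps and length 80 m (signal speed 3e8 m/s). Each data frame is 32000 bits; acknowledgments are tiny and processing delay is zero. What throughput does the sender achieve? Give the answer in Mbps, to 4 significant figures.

t_tx = L/R = 32000/150000000 = 0.000213333 s.
t_prop = 80/300000000 = 2.66667e-07 s; RTT = 5.33333e-07 s.
Cycle = t_tx + RTT = 0.000213867 s.
Throughput = L / cycle = 32000 / 0.000213867 = 149.6 Mbps.

149.6 Mbps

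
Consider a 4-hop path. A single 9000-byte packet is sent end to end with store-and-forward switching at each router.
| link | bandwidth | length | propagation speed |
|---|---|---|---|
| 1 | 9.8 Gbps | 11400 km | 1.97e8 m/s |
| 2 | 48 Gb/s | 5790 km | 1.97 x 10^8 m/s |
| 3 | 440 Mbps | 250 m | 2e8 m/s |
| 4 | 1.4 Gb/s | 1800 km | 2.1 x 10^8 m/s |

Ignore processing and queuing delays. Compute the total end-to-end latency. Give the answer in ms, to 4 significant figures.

96.06 ms

L = 9000 × 8 = 72000 bits.
Transmission delays (L/R per hop): 0.00734694, 0.0015, 0.163636, 0.0514286 ms; sum = 0.223912 ms.
Propagation delays (d/s per hop): 57.868, 29.3909, 0.00125, 8.57143 ms; sum = 95.8316 ms.
End-to-end = 96.06 ms.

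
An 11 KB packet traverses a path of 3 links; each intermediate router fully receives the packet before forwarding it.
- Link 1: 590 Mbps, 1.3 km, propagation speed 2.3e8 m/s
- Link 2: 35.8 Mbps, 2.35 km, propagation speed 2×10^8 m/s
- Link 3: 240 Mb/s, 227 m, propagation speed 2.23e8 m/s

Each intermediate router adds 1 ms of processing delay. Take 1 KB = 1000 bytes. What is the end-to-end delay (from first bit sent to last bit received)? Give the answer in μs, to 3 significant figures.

L = 88000 bits.
Transmission delays (L/R per hop): 149.153, 2458.1, 366.667 μs; sum = 2973.92 μs.
Propagation delays (d/s per hop): 5.65217, 11.75, 1.01794 μs; sum = 18.4201 μs.
Processing at 2 router(s): 2 × 1 ms = 2000 μs.
End-to-end = 4990 μs.

4990 μs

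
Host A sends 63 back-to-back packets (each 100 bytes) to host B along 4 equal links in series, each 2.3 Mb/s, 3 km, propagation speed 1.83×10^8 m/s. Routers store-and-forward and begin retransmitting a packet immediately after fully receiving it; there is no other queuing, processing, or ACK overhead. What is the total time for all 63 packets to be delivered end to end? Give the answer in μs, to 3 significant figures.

23000 μs

Per-hop transmission t_tx = L/R = 800/2300000 = 347.826 μs.
Per-hop propagation t_prop = 3000/183000000 = 16.3934 μs.
Pipeline fill: first packet needs 4·t_tx to clear all hops; remaining 62 packets each add one t_tx.
Total = (4+63-1)·t_tx + 4·t_prop = 66·347.826 + 4·16.3934 = 23000 μs.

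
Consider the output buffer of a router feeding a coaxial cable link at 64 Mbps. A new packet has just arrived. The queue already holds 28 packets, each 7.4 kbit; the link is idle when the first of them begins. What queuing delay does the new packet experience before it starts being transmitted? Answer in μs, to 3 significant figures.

Each queued packet: L/R = 7400/64000000 = 115.625 μs.
28 queued → 3237.5 μs.
Queuing delay = 3240 μs.

3240 μs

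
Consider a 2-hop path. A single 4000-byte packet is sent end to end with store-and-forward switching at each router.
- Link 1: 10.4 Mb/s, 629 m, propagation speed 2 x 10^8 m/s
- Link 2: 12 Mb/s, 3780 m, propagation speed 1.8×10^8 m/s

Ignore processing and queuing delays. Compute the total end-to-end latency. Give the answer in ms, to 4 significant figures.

L = 4000 × 8 = 32000 bits.
Transmission delays (L/R per hop): 3.07692, 2.66667 ms; sum = 5.74359 ms.
Propagation delays (d/s per hop): 0.003145, 0.021 ms; sum = 0.024145 ms.
End-to-end = 5.768 ms.

5.768 ms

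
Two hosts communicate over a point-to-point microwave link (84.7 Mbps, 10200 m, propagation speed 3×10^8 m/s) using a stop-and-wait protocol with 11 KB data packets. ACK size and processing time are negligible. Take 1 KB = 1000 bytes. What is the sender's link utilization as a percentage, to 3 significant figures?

93.9 %

t_tx = L/R = 88000/84700000 = 0.00103896 s.
t_prop = 10200/300000000 = 3.4e-05 s; RTT = 6.8e-05 s.
Cycle = t_tx + RTT = 0.00110696 s.
Utilization = t_tx / cycle = 0.00103896/0.00110696 = 93.9 %.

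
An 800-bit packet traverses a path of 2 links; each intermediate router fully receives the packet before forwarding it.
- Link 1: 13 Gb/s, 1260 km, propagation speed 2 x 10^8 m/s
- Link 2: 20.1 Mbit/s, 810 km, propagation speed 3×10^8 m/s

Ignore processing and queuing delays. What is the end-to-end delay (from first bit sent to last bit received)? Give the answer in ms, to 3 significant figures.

Transmission delays (L/R per hop): 6.15385e-05, 0.039801 ms; sum = 0.0398625 ms.
Propagation delays (d/s per hop): 6.3, 2.7 ms; sum = 9 ms.
End-to-end = 9.04 ms.

9.04 ms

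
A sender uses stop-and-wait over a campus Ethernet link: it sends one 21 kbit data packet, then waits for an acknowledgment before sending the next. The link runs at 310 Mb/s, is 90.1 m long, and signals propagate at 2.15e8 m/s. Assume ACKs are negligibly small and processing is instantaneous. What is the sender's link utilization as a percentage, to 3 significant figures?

t_tx = L/R = 21000/310000000 = 6.77419e-05 s.
t_prop = 90.1/215000000 = 4.1907e-07 s; RTT = 8.3814e-07 s.
Cycle = t_tx + RTT = 6.85801e-05 s.
Utilization = t_tx / cycle = 6.77419e-05/6.85801e-05 = 98.8 %.

98.8 %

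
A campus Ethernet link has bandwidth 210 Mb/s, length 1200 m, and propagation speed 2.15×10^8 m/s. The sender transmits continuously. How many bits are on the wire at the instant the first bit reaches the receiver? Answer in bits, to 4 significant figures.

1172 bits

Propagation delay = 1200 / 215000000 = 5.5814e-06 s.
BDP = R × t_prop = 210000000 × 5.5814e-06 = 1172.09 bits.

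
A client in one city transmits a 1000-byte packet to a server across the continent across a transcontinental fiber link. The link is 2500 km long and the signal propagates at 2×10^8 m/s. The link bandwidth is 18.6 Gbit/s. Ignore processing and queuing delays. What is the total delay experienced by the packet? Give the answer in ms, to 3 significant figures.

12.5 ms

L = 1000 × 8 = 8000 bits.
Transmission delay = L/R = 8000 / 18600000000 = 0.000430108 ms.
Propagation delay = d/s = 2500000 m / 200000000 m/s = 12.5 ms.
Total = 12.5 ms.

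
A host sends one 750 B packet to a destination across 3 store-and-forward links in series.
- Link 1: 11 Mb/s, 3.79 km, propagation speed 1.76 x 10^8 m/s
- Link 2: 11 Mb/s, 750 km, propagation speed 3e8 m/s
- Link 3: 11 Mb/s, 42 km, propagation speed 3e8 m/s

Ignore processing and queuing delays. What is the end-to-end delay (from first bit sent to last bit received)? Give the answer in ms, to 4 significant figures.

L = 750 × 8 = 6000 bits.
Transmission delay per hop = L/R = 6000/11000000 = 0.545455 ms; 3 hops → 1.63636 ms.
Propagation delays (d/s per hop): 0.0215341, 2.5, 0.14 ms; sum = 2.66153 ms.
End-to-end = 4.298 ms.

4.298 ms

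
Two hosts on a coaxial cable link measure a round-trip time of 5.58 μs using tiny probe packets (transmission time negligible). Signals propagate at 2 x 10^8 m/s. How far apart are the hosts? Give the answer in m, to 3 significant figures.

558 m

One-way propagation = RTT/2 = 2.79 μs.
d = s × t = 200000000 × 2.79e-06 = 558 m.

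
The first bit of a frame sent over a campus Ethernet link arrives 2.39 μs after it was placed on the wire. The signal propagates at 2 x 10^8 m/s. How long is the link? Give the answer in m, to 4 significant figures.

d = s × t_prop = 200000000 × 2.39e-06 = 478.0 m.

478.0 m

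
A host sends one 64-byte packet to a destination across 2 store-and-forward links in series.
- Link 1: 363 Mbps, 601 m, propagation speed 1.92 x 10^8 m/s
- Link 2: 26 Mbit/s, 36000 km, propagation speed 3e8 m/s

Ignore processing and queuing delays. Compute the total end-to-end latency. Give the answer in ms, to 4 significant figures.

120.0 ms

L = 64 × 8 = 512 bits.
Transmission delays (L/R per hop): 0.00141047, 0.0196923 ms; sum = 0.0211028 ms.
Propagation delays (d/s per hop): 0.00313021, 120 ms; sum = 120.003 ms.
End-to-end = 120.0 ms.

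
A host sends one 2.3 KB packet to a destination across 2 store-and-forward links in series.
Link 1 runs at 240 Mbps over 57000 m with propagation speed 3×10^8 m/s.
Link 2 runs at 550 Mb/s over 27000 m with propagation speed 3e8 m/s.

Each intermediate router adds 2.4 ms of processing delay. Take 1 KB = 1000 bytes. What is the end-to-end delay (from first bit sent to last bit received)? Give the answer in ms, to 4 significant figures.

L = 18400 bits.
Transmission delays (L/R per hop): 0.0766667, 0.0334545 ms; sum = 0.110121 ms.
Propagation delays (d/s per hop): 0.19, 0.09 ms; sum = 0.28 ms.
Processing at 1 router(s): 1 × 2.4 ms = 2.4 ms.
End-to-end = 2.790 ms.

2.790 ms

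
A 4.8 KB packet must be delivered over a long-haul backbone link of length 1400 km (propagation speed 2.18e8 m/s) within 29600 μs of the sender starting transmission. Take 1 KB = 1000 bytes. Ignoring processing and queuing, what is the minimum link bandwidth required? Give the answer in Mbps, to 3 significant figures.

L = 38400 bits.
Propagation delay = 1400000 / 2.18e+08 = 6422.02 μs.
Transmission budget = 29600 − 6422.02 = 23178 μs.
R ≥ L / t_tx = 38400 bits / 0.023178 s = 1.66 Mbps.

1.66 Mbps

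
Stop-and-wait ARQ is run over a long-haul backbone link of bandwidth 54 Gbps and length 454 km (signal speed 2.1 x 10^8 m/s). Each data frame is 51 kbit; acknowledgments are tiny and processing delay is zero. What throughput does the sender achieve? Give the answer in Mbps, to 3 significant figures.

t_tx = L/R = 51000/54000000000 = 9.44444e-07 s.
t_prop = 454000/210000000 = 0.0021619 s; RTT = 0.00432381 s.
Cycle = t_tx + RTT = 0.00432475 s.
Throughput = L / cycle = 51000 / 0.00432475 = 11.8 Mbps.

11.8 Mbps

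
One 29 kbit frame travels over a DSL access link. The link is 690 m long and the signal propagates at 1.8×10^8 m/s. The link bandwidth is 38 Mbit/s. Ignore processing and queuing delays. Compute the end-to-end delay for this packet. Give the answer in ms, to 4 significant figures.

L = 29000 bits.
Transmission delay = L/R = 29000 / 38000000 = 0.763158 ms.
Propagation delay = d/s = 690 m / 180000000 m/s = 0.00383333 ms.
Total = 0.7670 ms.

0.7670 ms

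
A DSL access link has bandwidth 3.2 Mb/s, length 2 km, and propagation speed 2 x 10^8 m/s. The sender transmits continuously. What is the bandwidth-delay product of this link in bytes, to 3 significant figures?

4.00 bytes

Propagation delay = 2000 / 200000000 = 1e-05 s.
BDP = R × t_prop = 3200000 × 1e-05 = 32 bits.
In bytes: 32/8 = 4.00 bytes.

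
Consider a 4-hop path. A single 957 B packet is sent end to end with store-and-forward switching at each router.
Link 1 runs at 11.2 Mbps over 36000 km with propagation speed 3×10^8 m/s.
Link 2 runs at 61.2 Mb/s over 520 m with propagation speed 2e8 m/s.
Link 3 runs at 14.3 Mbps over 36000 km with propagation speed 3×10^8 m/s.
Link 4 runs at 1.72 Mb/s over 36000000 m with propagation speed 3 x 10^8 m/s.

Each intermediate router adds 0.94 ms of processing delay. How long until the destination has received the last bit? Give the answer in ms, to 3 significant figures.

369 ms

L = 957 × 8 = 7656 bits.
Transmission delays (L/R per hop): 0.683571, 0.125098, 0.535385, 4.45116 ms; sum = 5.79522 ms.
Propagation delays (d/s per hop): 120, 0.0026, 120, 120 ms; sum = 360.003 ms.
Processing at 3 router(s): 3 × 0.94 ms = 2.82 ms.
End-to-end = 369 ms.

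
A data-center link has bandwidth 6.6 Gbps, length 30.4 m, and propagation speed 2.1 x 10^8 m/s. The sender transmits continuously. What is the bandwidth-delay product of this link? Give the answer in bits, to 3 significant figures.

955 bits

Propagation delay = 30.4 / 210000000 = 1.44762e-07 s.
BDP = R × t_prop = 6600000000 × 1.44762e-07 = 955.429 bits.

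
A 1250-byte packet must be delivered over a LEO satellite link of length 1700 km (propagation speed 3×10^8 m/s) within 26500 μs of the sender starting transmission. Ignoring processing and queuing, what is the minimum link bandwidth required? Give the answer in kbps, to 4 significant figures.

480.0 kbps

L = 10000 bits.
Propagation delay = 1700000 / 300000000 = 5666.67 μs.
Transmission budget = 26500 − 5666.67 = 20833.3 μs.
R ≥ L / t_tx = 10000 bits / 0.0208333 s = 480.0 kbps.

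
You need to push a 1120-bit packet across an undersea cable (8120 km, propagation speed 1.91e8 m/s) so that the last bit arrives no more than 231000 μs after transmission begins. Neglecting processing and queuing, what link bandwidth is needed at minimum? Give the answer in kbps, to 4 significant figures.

Propagation delay = 8120000 / 191000000 = 42513.1 μs.
Transmission budget = 231000 − 42513.1 = 188487 μs.
R ≥ L / t_tx = 1120 bits / 0.188487 s = 5.942 kbps.

5.942 kbps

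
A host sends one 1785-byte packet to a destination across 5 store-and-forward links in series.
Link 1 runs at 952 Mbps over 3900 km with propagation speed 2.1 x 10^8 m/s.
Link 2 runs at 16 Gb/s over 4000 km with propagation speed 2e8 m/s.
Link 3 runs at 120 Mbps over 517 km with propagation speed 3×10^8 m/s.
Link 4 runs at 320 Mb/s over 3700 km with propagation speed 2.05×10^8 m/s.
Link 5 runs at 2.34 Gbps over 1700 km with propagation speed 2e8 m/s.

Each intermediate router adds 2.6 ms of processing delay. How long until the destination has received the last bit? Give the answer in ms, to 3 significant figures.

77.4 ms

L = 1785 × 8 = 14280 bits.
Transmission delays (L/R per hop): 0.015, 0.0008925, 0.119, 0.044625, 0.00610256 ms; sum = 0.18562 ms.
Propagation delays (d/s per hop): 18.5714, 20, 1.72333, 18.0488, 8.5 ms; sum = 66.8435 ms.
Processing at 4 router(s): 4 × 2.6 ms = 10.4 ms.
End-to-end = 77.4 ms.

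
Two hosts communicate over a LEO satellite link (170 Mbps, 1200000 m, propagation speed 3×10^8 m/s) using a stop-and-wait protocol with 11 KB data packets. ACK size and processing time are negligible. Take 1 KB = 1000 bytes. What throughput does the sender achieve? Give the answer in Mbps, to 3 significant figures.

t_tx = L/R = 88000/170000000 = 0.000517647 s.
t_prop = 1200000/300000000 = 0.004 s; RTT = 0.008 s.
Cycle = t_tx + RTT = 0.00851765 s.
Throughput = L / cycle = 88000 / 0.00851765 = 10.3 Mbps.

10.3 Mbps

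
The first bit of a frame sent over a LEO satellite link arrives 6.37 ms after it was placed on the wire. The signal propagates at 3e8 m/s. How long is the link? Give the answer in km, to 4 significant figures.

1911 km

d = s × t_prop = 300000000 × 0.00637 = 1911 km.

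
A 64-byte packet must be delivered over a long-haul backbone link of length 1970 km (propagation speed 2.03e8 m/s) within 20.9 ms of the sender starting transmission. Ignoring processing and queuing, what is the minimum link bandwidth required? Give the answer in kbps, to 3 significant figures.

L = 512 bits.
Propagation delay = 1970000 / 2.03e+08 = 9.70443 ms.
Transmission budget = 20.9 − 9.70443 = 11.1956 ms.
R ≥ L / t_tx = 512 bits / 0.0111956 s = 45.7 kbps.

45.7 kbps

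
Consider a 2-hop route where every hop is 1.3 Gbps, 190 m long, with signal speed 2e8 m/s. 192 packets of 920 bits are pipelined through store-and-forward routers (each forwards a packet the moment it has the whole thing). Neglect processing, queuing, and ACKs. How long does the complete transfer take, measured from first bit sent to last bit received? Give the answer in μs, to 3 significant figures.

138 μs

Per-hop transmission t_tx = L/R = 920/1300000000 = 0.707692 μs.
Per-hop propagation t_prop = 190/200000000 = 0.95 μs.
Pipeline fill: first packet needs 2·t_tx to clear all hops; remaining 191 packets each add one t_tx.
Total = (2+192-1)·t_tx + 2·t_prop = 193·0.707692 + 2·0.95 = 138 μs.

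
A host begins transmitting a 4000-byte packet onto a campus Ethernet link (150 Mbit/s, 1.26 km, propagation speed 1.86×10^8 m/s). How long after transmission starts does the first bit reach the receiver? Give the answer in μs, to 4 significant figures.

First bit experiences only propagation delay: d/s = 1260/186000000 = 6.774 μs.

6.774 μs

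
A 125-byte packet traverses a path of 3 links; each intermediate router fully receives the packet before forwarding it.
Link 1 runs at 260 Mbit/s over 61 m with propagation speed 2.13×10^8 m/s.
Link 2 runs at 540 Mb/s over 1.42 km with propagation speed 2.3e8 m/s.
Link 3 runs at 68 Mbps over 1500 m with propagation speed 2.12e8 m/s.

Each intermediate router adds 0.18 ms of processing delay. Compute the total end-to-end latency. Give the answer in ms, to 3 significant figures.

L = 125 × 8 = 1000 bits.
Transmission delays (L/R per hop): 0.00384615, 0.00185185, 0.0147059 ms; sum = 0.0204039 ms.
Propagation delays (d/s per hop): 0.000286385, 0.00617391, 0.00707547 ms; sum = 0.0135358 ms.
Processing at 2 router(s): 2 × 0.18 ms = 0.36 ms.
End-to-end = 0.394 ms.

0.394 ms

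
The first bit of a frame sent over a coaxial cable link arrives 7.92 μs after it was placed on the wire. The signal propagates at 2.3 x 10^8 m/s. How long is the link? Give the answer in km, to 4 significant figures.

1.822 km

d = s × t_prop = 2.3e+08 × 7.92e-06 = 1.822 km.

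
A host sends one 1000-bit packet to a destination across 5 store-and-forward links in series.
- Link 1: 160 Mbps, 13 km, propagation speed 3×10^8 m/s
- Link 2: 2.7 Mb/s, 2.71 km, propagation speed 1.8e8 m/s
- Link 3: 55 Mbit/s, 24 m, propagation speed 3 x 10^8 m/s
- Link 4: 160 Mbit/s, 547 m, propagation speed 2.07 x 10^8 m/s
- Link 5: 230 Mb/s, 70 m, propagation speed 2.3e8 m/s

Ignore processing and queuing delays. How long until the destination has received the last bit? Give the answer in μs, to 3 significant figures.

467 μs

Transmission delays (L/R per hop): 6.25, 370.37, 18.1818, 6.25, 4.34783 μs; sum = 405.4 μs.
Propagation delays (d/s per hop): 43.3333, 15.0556, 0.08, 2.64251, 0.304348 μs; sum = 61.4157 μs.
End-to-end = 467 μs.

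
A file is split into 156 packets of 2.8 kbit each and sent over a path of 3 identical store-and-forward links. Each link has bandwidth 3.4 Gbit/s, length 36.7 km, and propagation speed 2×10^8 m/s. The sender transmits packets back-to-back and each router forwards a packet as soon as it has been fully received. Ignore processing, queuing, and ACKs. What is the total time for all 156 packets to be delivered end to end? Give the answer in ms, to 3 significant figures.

Per-hop transmission t_tx = L/R = 2800/3400000000 = 0.000823529 ms.
Per-hop propagation t_prop = 36700/200000000 = 0.1835 ms.
Pipeline fill: first packet needs 3·t_tx to clear all hops; remaining 155 packets each add one t_tx.
Total = (3+156-1)·t_tx + 3·t_prop = 158·0.000823529 + 3·0.1835 = 0.681 ms.

0.681 ms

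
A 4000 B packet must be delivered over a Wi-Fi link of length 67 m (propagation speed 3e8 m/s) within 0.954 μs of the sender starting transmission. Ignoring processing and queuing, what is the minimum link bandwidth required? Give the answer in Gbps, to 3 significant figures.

43.8 Gbps

L = 32000 bits.
Propagation delay = 67 / 300000000 = 0.223333 μs.
Transmission budget = 0.954 − 0.223333 = 0.730667 μs.
R ≥ L / t_tx = 32000 bits / 7.30667e-07 s = 43.8 Gbps.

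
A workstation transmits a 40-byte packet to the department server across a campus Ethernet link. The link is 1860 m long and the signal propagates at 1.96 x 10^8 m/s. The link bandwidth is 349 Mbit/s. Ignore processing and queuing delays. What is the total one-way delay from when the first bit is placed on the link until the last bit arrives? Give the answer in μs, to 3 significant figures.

10.4 μs

L = 40 × 8 = 320 bits.
Transmission delay = L/R = 320 / 349000000 = 0.916905 μs.
Propagation delay = d/s = 1860 m / 196000000 m/s = 9.4898 μs.
Total = 10.4 μs.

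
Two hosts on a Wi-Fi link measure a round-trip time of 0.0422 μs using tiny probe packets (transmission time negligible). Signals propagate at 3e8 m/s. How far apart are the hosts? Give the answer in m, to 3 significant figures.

One-way propagation = RTT/2 = 0.0211 μs.
d = s × t = 300000000 × 2.11e-08 = 6.33 m.

6.33 m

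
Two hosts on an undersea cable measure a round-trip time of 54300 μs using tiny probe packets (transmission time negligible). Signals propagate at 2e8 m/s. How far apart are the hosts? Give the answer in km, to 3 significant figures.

One-way propagation = RTT/2 = 27150 μs.
d = s × t = 200000000 × 0.02715 = 5430 km.

5430 km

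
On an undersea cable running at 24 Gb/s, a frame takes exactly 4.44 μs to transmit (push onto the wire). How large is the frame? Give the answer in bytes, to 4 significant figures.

13320 bytes

L = R × t_tx = 24000000000 b/s × 4.44e-06 s = 106560 bits.
In bytes: 106560 / 8 = 13320 bytes.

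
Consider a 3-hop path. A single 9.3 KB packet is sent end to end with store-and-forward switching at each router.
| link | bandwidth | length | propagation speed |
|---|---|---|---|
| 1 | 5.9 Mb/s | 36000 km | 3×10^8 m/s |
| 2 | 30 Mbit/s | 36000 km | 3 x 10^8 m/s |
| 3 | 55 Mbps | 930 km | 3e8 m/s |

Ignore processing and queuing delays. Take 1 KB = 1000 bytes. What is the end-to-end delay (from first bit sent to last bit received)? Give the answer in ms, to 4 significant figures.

L = 74400 bits.
Transmission delays (L/R per hop): 12.6102, 2.48, 1.35273 ms; sum = 16.4429 ms.
Propagation delays (d/s per hop): 120, 120, 3.1 ms; sum = 243.1 ms.
End-to-end = 259.5 ms.

259.5 ms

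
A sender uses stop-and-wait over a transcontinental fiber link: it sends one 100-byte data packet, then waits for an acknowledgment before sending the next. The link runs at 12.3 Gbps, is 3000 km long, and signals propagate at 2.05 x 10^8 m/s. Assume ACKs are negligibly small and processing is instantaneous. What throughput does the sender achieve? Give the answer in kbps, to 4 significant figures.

t_tx = L/R = 800/12300000000 = 6.50407e-08 s.
t_prop = 3000000/2.05e+08 = 0.0146341 s; RTT = 0.0292683 s.
Cycle = t_tx + RTT = 0.0292684 s.
Throughput = L / cycle = 800 / 0.0292684 = 27.33 kbps.

27.33 kbps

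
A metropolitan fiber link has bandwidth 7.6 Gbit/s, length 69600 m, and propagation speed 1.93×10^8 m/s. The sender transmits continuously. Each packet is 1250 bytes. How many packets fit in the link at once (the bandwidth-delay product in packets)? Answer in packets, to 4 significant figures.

Propagation delay = 69600 / 193000000 = 0.000360622 s.
BDP = R × t_prop = 7600000000 × 0.000360622 = 2740730 bits.
In packets of 10000 bits: 274.1 packets.

274.1 packets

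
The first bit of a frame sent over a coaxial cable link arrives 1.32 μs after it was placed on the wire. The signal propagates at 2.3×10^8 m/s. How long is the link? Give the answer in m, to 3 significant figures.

d = s × t_prop = 2.3e+08 × 1.32e-06 = 304 m.

304 m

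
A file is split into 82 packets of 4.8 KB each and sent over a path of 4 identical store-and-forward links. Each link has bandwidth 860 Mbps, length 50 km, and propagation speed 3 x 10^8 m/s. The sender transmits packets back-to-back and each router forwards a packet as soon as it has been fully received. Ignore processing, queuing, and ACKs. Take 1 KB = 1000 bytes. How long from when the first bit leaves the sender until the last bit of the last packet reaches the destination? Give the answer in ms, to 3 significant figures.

4.46 ms

Per-hop transmission t_tx = L/R = 38400/860000000 = 0.0446512 ms.
Per-hop propagation t_prop = 50000/300000000 = 0.166667 ms.
Pipeline fill: first packet needs 4·t_tx to clear all hops; remaining 81 packets each add one t_tx.
Total = (4+82-1)·t_tx + 4·t_prop = 85·0.0446512 + 4·0.166667 = 4.46 ms.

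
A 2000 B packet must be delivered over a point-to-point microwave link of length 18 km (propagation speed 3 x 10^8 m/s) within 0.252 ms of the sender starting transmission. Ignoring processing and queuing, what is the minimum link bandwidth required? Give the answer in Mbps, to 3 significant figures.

L = 16000 bits.
Propagation delay = 18000 / 300000000 = 0.06 ms.
Transmission budget = 0.252 − 0.06 = 0.192 ms.
R ≥ L / t_tx = 16000 bits / 0.000192 s = 83.3 Mbps.

83.3 Mbps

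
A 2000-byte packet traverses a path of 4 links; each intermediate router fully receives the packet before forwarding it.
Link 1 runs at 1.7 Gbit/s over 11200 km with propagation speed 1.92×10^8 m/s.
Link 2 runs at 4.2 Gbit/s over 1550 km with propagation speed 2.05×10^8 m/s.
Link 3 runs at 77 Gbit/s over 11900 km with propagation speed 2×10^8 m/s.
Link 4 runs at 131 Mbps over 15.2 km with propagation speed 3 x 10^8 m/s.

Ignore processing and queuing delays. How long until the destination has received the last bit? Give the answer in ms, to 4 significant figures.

125.6 ms

L = 2000 × 8 = 16000 bits.
Transmission delays (L/R per hop): 0.00941176, 0.00380952, 0.000207792, 0.122137 ms; sum = 0.135566 ms.
Propagation delays (d/s per hop): 58.3333, 7.56098, 59.5, 0.0506667 ms; sum = 125.445 ms.
End-to-end = 125.6 ms.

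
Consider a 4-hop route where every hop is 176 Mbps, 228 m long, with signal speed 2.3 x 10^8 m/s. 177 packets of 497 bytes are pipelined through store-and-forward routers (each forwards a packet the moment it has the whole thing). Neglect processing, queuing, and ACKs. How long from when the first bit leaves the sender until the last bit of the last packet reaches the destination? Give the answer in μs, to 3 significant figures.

4070 μs

Per-hop transmission t_tx = L/R = 3976/176000000 = 22.5909 μs.
Per-hop propagation t_prop = 228/2.3e+08 = 0.991304 μs.
Pipeline fill: first packet needs 4·t_tx to clear all hops; remaining 176 packets each add one t_tx.
Total = (4+177-1)·t_tx + 4·t_prop = 180·22.5909 + 4·0.991304 = 4070 μs.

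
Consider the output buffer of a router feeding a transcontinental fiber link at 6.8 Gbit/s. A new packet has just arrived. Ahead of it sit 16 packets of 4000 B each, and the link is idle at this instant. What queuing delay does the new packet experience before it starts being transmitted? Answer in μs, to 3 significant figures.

75.3 μs

Each queued packet: L/R = 32000/6800000000 = 4.70588 μs.
16 queued → 75.2941 μs.
Queuing delay = 75.3 μs.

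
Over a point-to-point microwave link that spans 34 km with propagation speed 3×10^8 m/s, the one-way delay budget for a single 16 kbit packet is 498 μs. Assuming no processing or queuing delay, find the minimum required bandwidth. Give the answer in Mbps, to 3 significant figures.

41.6 Mbps

Propagation delay = 34000 / 300000000 = 113.333 μs.
Transmission budget = 498 − 113.333 = 384.667 μs.
R ≥ L / t_tx = 16000 bits / 0.000384667 s = 41.6 Mbps.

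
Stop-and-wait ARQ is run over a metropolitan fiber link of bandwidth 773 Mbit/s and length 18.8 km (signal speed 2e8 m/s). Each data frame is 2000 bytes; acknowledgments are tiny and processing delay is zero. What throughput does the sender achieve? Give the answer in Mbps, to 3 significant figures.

76.7 Mbps

t_tx = L/R = 16000/773000000 = 2.06986e-05 s.
t_prop = 18800/200000000 = 9.4e-05 s; RTT = 0.000188 s.
Cycle = t_tx + RTT = 0.000208699 s.
Throughput = L / cycle = 16000 / 0.000208699 = 76.7 Mbps.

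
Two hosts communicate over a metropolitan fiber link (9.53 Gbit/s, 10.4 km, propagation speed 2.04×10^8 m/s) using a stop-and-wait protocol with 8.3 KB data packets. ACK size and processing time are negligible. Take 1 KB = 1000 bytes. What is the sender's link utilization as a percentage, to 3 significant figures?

6.40 %

t_tx = L/R = 66400/9530000000 = 6.96747e-06 s.
t_prop = 10400/204000000 = 5.09804e-05 s; RTT = 0.000101961 s.
Cycle = t_tx + RTT = 0.000108928 s.
Utilization = t_tx / cycle = 6.96747e-06/0.000108928 = 6.40 %.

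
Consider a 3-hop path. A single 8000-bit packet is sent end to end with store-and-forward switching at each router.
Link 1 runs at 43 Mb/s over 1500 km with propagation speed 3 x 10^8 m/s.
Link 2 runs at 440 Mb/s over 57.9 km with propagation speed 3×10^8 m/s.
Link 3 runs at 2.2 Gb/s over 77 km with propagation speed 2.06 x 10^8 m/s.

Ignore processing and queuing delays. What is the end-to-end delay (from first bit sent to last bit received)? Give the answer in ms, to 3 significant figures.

5.77 ms

Transmission delays (L/R per hop): 0.186047, 0.0181818, 0.00363636 ms; sum = 0.207865 ms.
Propagation delays (d/s per hop): 5, 0.193, 0.373786 ms; sum = 5.56679 ms.
End-to-end = 5.77 ms.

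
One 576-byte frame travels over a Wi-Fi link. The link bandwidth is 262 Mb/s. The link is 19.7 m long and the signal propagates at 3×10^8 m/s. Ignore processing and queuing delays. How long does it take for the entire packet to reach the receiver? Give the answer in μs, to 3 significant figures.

L = 576 × 8 = 4608 bits.
Transmission delay = L/R = 4608 / 262000000 = 17.5878 μs.
Propagation delay = d/s = 19.7 m / 300000000 m/s = 0.0656667 μs.
Total = 17.7 μs.

17.7 μs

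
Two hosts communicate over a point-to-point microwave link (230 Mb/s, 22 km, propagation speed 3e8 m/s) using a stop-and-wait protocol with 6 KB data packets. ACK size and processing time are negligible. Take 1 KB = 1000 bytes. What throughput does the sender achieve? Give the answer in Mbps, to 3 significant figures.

t_tx = L/R = 48000/230000000 = 0.000208696 s.
t_prop = 22000/300000000 = 7.33333e-05 s; RTT = 0.000146667 s.
Cycle = t_tx + RTT = 0.000355362 s.
Throughput = L / cycle = 48000 / 0.000355362 = 135 Mbps.

135 Mbps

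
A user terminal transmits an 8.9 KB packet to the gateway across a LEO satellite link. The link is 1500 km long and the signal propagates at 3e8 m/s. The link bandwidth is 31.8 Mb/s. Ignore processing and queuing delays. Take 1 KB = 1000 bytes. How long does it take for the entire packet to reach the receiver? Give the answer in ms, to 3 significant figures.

7.24 ms

L = 71200 bits.
Transmission delay = L/R = 71200 / 31800000 = 2.23899 ms.
Propagation delay = d/s = 1500000 m / 300000000 m/s = 5 ms.
Total = 7.24 ms.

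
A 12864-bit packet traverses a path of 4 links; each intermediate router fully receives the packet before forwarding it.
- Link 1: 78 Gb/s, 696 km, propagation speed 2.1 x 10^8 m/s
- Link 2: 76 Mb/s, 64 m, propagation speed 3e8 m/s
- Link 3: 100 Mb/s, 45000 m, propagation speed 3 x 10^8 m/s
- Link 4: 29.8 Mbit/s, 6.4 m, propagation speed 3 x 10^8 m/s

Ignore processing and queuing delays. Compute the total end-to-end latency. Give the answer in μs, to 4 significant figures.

4194 μs

Transmission delays (L/R per hop): 0.164923, 169.263, 128.64, 431.678 μs; sum = 729.746 μs.
Propagation delays (d/s per hop): 3314.29, 0.213333, 150, 0.0213333 μs; sum = 3464.52 μs.
End-to-end = 4194 μs.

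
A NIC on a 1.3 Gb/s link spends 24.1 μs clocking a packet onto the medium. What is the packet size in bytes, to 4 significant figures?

L = R × t_tx = 1300000000 b/s × 2.41e-05 s = 31330 bits.
In bytes: 31330 / 8 = 3916 bytes.

3916 bytes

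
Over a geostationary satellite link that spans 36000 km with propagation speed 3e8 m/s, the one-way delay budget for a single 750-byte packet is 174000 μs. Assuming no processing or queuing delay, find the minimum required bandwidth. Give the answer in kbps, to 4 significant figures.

L = 6000 bits.
Propagation delay = 36000000 / 300000000 = 120000 μs.
Transmission budget = 174000 − 120000 = 54000 μs.
R ≥ L / t_tx = 6000 bits / 0.054 s = 111.1 kbps.

111.1 kbps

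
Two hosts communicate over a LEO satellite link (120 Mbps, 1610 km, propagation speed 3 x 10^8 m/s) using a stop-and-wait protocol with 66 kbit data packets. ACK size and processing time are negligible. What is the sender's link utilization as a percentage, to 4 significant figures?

t_tx = L/R = 66000/120000000 = 0.00055 s.
t_prop = 1610000/300000000 = 0.00536667 s; RTT = 0.0107333 s.
Cycle = t_tx + RTT = 0.0112833 s.
Utilization = t_tx / cycle = 0.00055/0.0112833 = 4.874 %.

4.874 %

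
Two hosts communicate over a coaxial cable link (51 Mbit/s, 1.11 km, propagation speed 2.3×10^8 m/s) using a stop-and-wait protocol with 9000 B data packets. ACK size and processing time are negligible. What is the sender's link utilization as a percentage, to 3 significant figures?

t_tx = L/R = 72000/51000000 = 0.00141176 s.
t_prop = 1110/2.3e+08 = 4.82609e-06 s; RTT = 9.65217e-06 s.
Cycle = t_tx + RTT = 0.00142142 s.
Utilization = t_tx / cycle = 0.00141176/0.00142142 = 99.3 %.

99.3 %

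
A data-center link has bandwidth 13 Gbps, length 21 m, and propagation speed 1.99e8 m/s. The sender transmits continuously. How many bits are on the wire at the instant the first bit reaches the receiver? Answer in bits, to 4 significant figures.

1372 bits

Propagation delay = 21 / 199000000 = 1.05528e-07 s.
BDP = R × t_prop = 13000000000 × 1.05528e-07 = 1371.86 bits.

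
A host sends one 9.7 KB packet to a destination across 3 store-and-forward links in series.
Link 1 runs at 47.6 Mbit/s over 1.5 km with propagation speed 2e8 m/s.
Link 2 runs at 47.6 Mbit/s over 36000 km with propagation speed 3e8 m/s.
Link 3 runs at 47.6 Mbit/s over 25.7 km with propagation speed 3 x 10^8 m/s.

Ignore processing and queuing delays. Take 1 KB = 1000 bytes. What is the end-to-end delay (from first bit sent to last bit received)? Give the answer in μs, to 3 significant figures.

125000 μs

L = 77600 bits.
Transmission delay per hop = L/R = 77600/47600000 = 1630.25 μs; 3 hops → 4890.76 μs.
Propagation delays (d/s per hop): 7.5, 120000, 85.6667 μs; sum = 120093 μs.
End-to-end = 125000 μs.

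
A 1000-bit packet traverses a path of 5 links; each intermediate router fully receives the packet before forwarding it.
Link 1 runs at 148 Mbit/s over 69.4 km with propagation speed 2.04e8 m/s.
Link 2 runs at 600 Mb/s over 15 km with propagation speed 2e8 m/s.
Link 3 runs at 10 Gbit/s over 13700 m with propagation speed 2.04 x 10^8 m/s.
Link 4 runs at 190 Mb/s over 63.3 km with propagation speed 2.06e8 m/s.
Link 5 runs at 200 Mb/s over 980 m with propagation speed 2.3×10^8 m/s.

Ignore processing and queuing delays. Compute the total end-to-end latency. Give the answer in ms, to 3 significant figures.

0.813 ms

Transmission delays (L/R per hop): 0.00675676, 0.00166667, 0.0001, 0.00526316, 0.005 ms; sum = 0.0187866 ms.
Propagation delays (d/s per hop): 0.340196, 0.075, 0.0671569, 0.307282, 0.00426087 ms; sum = 0.793895 ms.
End-to-end = 0.813 ms.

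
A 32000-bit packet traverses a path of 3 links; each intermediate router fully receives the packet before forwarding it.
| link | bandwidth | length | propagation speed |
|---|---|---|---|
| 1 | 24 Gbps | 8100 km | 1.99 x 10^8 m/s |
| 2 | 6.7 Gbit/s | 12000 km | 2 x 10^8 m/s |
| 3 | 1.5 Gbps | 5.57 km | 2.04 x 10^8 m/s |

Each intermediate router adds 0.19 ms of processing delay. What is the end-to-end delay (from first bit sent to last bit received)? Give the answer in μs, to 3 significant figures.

101000 μs

Transmission delays (L/R per hop): 1.33333, 4.77612, 21.3333 μs; sum = 27.4428 μs.
Propagation delays (d/s per hop): 40703.5, 60000, 27.3039 μs; sum = 100731 μs.
Processing at 2 router(s): 2 × 0.19 ms = 380 μs.
End-to-end = 101000 μs.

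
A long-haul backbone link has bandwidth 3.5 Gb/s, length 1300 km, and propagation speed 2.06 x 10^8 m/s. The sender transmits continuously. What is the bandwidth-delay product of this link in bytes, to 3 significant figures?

2760000 bytes

Propagation delay = 1300000 / 206000000 = 0.00631068 s.
BDP = R × t_prop = 3500000000 × 0.00631068 = 22087400 bits.
In bytes: 22087400/8 = 2760000 bytes.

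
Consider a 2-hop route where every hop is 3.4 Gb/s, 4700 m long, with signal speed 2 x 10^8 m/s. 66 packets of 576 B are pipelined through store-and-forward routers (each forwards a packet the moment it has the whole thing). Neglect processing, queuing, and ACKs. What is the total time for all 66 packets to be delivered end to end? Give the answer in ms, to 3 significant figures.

Per-hop transmission t_tx = L/R = 4608/3400000000 = 0.00135529 ms.
Per-hop propagation t_prop = 4700/200000000 = 0.0235 ms.
Pipeline fill: first packet needs 2·t_tx to clear all hops; remaining 65 packets each add one t_tx.
Total = (2+66-1)·t_tx + 2·t_prop = 67·0.00135529 + 2·0.0235 = 0.138 ms.

0.138 ms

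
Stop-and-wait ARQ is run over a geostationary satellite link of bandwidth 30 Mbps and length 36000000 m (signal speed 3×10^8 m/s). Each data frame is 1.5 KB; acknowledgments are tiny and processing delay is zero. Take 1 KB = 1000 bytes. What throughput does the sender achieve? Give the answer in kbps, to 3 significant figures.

49.9 kbps

t_tx = L/R = 12000/30000000 = 0.0004 s.
t_prop = 36000000/300000000 = 0.12 s; RTT = 0.24 s.
Cycle = t_tx + RTT = 0.2404 s.
Throughput = L / cycle = 12000 / 0.2404 = 49.9 kbps.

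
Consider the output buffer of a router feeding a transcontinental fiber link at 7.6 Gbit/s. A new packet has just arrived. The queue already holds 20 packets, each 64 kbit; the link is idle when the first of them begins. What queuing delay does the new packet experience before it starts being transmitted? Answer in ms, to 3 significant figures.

Each queued packet: L/R = 64000/7600000000 = 0.00842105 ms.
20 queued → 0.168421 ms.
Queuing delay = 0.168 ms.

0.168 ms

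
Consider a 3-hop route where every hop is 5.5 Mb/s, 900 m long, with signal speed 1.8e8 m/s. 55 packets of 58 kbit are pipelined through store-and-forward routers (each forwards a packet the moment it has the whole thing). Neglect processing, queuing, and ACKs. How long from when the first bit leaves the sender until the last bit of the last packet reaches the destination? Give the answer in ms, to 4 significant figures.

Per-hop transmission t_tx = L/R = 58000/5500000 = 10.5455 ms.
Per-hop propagation t_prop = 900/180000000 = 0.005 ms.
Pipeline fill: first packet needs 3·t_tx to clear all hops; remaining 54 packets each add one t_tx.
Total = (3+55-1)·t_tx + 3·t_prop = 57·10.5455 + 3·0.005 = 601.1 ms.

601.1 ms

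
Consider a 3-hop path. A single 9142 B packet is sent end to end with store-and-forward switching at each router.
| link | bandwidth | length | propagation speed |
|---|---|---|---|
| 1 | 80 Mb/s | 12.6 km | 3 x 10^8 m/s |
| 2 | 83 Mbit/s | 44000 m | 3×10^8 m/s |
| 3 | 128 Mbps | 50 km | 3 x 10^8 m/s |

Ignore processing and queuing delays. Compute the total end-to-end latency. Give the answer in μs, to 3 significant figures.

2720 μs

L = 9142 × 8 = 73136 bits.
Transmission delays (L/R per hop): 914.2, 881.157, 571.375 μs; sum = 2366.73 μs.
Propagation delays (d/s per hop): 42, 146.667, 166.667 μs; sum = 355.333 μs.
End-to-end = 2720 μs.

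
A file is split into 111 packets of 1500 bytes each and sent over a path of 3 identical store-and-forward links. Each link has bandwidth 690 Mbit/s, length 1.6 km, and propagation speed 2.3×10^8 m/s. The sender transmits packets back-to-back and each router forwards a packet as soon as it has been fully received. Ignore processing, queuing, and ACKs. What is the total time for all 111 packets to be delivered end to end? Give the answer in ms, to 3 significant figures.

Per-hop transmission t_tx = L/R = 12000/690000000 = 0.0173913 ms.
Per-hop propagation t_prop = 1600/2.3e+08 = 0.00695652 ms.
Pipeline fill: first packet needs 3·t_tx to clear all hops; remaining 110 packets each add one t_tx.
Total = (3+111-1)·t_tx + 3·t_prop = 113·0.0173913 + 3·0.00695652 = 1.99 ms.

1.99 ms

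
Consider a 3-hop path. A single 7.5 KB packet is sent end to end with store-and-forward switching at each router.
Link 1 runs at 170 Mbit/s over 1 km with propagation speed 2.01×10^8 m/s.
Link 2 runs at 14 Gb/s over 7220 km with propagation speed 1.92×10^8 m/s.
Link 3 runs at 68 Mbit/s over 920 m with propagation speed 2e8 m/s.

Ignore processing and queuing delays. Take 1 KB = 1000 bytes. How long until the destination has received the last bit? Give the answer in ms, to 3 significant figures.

38.9 ms

L = 60000 bits.
Transmission delays (L/R per hop): 0.352941, 0.00428571, 0.882353 ms; sum = 1.23958 ms.
Propagation delays (d/s per hop): 0.00497512, 37.6042, 0.0046 ms; sum = 37.6137 ms.
End-to-end = 38.9 ms.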